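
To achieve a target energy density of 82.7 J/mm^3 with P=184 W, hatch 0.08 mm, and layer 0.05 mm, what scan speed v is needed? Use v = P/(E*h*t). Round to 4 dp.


v = 184 / (82.7*0.08*0.05) = 556.2273 mm/s


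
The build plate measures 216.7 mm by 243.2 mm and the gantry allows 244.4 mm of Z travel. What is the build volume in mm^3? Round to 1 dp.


V = 216.7 * 243.2 * 244.4 = 12880231.9 mm^3


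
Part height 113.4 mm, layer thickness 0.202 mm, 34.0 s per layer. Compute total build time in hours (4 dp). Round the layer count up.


Layers = ceil(113.4/0.202) = 562
t = 562 * 34.0 / 3600 = 5.3078 hrs


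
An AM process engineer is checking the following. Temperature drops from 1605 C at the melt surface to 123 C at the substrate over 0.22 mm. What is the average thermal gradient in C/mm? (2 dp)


G = (1605-123)/0.22 = 6736.36 C/mm


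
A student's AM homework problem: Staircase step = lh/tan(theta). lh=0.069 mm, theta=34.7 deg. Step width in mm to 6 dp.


step = 0.069 / tan(34.7) = 0.099649 mm


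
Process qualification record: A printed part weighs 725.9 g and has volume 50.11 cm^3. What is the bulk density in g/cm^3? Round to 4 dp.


rho = 725.9 / 50.11 = 14.4861 g/cm^3


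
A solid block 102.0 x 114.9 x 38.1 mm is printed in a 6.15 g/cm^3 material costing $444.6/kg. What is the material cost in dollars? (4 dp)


V = 102.0 * 114.9 * 38.1 = 446524.38 mm^3 = 446.52438 cm^3
Mass = 446.52438 * 6.15 / 1000 = 2.74612494 kg
Cost = 2.74612494 * 444.6 = 1220.9271 $


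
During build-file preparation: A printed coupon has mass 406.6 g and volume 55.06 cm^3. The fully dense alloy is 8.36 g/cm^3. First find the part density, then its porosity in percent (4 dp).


rho_part = 406.6 / 55.06 = 7.38467127 g/cm^3
Porosity = (1 - 7.38467127/8.36)*100 = 11.6666 %


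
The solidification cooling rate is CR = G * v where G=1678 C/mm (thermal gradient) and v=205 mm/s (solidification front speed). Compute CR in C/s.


CR = 1678 * 205 = 343990 C/s


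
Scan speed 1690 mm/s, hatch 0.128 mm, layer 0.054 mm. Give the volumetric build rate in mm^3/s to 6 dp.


Rate = 1690 * 0.128 * 0.054 = 11.68128 mm^3/s


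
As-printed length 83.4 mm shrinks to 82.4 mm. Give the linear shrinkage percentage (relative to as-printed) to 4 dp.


Shrinkage = ((83.4-82.4)/83.4)*100 = 1.199 %


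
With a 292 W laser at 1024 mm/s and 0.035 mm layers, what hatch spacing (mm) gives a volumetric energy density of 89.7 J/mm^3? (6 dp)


h = 292 / (89.7*1024*0.035) = 0.090829 mm


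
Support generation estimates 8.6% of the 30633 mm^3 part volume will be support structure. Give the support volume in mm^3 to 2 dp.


V_support = 30633 * 0.086 = 2634.44 mm^3


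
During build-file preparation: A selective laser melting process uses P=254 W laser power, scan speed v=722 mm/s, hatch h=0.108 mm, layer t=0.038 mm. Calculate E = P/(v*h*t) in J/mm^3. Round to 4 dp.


E = 254 / (722*0.108*0.038) = 85.7214 J/mm^3


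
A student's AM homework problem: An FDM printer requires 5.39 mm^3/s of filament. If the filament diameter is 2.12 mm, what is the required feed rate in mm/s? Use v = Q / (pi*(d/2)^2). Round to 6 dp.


A = pi*(2.12/2)^2 = 3.529894
v = 5.39 / 3.529894 = 1.526958 mm/s


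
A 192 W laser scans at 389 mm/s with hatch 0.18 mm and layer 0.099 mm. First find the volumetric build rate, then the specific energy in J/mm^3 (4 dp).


Build rate = 389 * 0.18 * 0.099 = 6.93198 mm^3/s
SE = 192 / 6.93198 = 27.6977 J/mm^3


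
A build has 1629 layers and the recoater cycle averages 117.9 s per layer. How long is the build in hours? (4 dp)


t = 1629 * 117.9 / 3600 = 53.3498 hrs


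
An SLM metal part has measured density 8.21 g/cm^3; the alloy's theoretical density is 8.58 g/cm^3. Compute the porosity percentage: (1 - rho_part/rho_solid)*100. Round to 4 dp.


Porosity = (1-8.21/8.58)*100 = 4.3124 %


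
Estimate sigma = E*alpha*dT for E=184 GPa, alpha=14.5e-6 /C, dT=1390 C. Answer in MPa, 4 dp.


sigma = 184*1000 * 14.5e-6 * 1390 = 3708.52 MPa


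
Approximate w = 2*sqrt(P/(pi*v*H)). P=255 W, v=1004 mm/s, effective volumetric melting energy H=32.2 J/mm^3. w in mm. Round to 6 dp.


w = 2*sqrt(255/(pi*1004*32.2)) = 0.100214 mm


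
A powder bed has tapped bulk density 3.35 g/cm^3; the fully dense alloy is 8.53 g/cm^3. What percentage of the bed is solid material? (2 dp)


Packing = (3.35/8.53)*100 = 39.27 %


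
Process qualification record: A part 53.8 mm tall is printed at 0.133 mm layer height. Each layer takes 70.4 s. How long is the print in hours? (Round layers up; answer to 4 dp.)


Layers = ceil(53.8/0.133) = 405
t = 405 * 70.4 / 3600 = 7.92 hrs


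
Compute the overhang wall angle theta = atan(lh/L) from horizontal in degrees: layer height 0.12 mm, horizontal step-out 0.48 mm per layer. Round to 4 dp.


angle = atan(0.12/0.48) = 14.0362 degrees


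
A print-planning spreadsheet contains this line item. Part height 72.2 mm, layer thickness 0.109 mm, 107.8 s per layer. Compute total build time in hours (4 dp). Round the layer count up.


Layers = ceil(72.2/0.109) = 663
t = 663 * 107.8 / 3600 = 19.8532 hrs


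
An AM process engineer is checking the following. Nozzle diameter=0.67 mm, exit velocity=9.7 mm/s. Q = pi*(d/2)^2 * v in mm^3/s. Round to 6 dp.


A = pi*(0.67/2)^2 = 0.35256524 mm^2
Q = 0.35256524 * 9.7 = 3.419883 mm^3/s


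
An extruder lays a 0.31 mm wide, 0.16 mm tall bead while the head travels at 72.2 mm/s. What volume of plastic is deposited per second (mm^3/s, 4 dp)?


Rate = 0.31 * 0.16 * 72.2 = 3.5811 mm^3/s


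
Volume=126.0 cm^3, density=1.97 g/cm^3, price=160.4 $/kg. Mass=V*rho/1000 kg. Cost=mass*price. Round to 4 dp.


Mass = 126.0*1.97/1000 = 0.24822 kg
Cost = 0.24822 * 160.4 = 39.8145 $


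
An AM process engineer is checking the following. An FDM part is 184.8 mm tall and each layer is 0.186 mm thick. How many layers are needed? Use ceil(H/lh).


Layers = ceil(184.8/0.186) = 994


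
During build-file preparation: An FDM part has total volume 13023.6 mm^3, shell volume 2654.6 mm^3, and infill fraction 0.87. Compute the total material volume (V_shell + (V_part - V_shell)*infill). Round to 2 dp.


V_infill = (13023.6 - 2654.6) * 0.87 = 9021.03
V_total = 2654.6 + 9021.03 = 11675.63 mm^3


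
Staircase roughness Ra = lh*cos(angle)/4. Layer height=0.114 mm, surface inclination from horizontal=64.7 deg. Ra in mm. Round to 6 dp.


Ra = 0.114 * cos(64.7) / 4 = 0.01218 mm


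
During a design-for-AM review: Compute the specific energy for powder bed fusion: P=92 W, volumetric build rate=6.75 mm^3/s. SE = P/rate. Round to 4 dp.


SE = 92 / 6.75 = 13.6296 J/mm^3


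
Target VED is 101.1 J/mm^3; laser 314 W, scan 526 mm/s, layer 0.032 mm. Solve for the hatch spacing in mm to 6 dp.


h = 314 / (101.1*526*0.032) = 0.18452 mm


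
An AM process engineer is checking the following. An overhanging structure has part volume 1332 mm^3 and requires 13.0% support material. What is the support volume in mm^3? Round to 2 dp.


V_support = 1332 * 0.13 = 173.16 mm^3


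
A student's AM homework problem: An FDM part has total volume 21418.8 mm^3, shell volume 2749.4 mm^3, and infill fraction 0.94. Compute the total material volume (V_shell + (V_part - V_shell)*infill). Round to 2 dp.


V_infill = (21418.8 - 2749.4) * 0.94 = 17549.24
V_total = 2749.4 + 17549.24 = 20298.64 mm^3


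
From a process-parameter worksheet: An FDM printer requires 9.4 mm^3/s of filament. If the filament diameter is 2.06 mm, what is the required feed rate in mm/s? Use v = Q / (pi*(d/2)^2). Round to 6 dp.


A = pi*(2.06/2)^2 = 3.332916
v = 9.4 / 3.332916 = 2.820353 mm/s


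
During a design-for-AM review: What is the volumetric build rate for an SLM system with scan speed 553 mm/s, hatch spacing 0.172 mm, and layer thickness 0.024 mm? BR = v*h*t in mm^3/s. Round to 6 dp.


Rate = 553 * 0.172 * 0.024 = 2.282784 mm^3/s


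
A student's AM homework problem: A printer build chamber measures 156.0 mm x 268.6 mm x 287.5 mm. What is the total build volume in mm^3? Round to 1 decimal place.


V = 156.0 * 268.6 * 287.5 = 12046710.0 mm^3


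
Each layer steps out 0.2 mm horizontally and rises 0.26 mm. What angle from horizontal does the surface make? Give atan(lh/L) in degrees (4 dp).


angle = atan(0.26/0.2) = 52.4314 degrees


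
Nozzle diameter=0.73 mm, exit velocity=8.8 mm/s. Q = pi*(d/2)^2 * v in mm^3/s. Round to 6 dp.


A = pi*(0.73/2)^2 = 0.41853868 mm^2
Q = 0.41853868 * 8.8 = 3.68314 mm^3/s


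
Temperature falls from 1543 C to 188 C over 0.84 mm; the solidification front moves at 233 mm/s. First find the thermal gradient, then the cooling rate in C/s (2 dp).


G = (1543-188)/0.84 = 1613.0952381 C/mm
CR = 1613.0952381 * 233 = 375851.19 C/s


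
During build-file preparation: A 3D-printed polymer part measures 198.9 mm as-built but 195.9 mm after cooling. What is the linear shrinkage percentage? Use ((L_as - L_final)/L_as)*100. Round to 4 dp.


Shrinkage = ((198.9-195.9)/198.9)*100 = 1.5083 %


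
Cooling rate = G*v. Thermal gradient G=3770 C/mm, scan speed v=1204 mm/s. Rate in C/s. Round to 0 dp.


CR = 3770 * 1204 = 4539080 C/s


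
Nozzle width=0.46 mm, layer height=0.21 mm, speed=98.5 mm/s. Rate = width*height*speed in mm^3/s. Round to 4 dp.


Rate = 0.46 * 0.21 * 98.5 = 9.5151 mm^3/s


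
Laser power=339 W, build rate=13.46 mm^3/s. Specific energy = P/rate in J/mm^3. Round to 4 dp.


SE = 339 / 13.46 = 25.1857 J/mm^3


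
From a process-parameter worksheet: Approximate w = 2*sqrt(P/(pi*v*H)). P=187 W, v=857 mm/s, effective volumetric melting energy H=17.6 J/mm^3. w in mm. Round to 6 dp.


w = 2*sqrt(187/(pi*857*17.6)) = 0.12564 mm


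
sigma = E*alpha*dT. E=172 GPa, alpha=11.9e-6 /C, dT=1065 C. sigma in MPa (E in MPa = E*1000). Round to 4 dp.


sigma = 172*1000 * 11.9e-6 * 1065 = 2179.842 MPa


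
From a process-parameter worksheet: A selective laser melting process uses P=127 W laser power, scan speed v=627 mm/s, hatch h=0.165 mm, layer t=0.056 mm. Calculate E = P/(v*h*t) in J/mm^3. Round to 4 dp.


E = 127 / (627*0.165*0.056) = 21.9212 J/mm^3


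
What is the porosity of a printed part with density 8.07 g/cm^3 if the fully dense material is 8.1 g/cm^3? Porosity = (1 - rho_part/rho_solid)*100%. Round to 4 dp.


Porosity = (1-8.07/8.1)*100 = 0.3704 %


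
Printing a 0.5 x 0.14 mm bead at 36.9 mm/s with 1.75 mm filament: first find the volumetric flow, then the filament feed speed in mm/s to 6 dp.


Q = 0.5 * 0.14 * 36.9 = 2.583 mm^3/s
A_fil = pi*(1.75/2)^2 = 2.40528188 mm^2
v_feed = 2.583 / 2.40528188 = 1.073887 mm/s


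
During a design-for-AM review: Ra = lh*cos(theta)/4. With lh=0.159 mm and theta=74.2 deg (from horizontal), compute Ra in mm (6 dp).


Ra = 0.159 * cos(74.2) / 4 = 0.010823 mm


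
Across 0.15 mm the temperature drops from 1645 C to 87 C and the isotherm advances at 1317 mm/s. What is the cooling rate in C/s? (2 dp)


G = (1645-87)/0.15 = 10386.66666667 C/mm
CR = 10386.66666667 * 1317 = 13679240.0 C/s


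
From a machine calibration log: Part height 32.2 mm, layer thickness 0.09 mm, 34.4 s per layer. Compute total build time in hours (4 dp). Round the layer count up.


Layers = ceil(32.2/0.09) = 358
t = 358 * 34.4 / 3600 = 3.4209 hrs


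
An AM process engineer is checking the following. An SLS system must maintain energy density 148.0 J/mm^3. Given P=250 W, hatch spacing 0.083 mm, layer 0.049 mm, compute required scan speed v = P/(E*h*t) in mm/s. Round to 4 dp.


v = 250 / (148.0*0.083*0.049) = 415.3403 mm/s


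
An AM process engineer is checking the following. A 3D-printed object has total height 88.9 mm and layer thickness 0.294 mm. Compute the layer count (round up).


Layers = ceil(88.9/0.294) = 303


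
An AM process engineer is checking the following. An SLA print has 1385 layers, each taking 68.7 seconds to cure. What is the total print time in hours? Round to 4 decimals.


t = 1385 * 68.7 / 3600 = 26.4304 hrs


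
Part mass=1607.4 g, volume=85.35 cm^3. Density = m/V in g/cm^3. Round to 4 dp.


rho = 1607.4 / 85.35 = 18.833 g/cm^3


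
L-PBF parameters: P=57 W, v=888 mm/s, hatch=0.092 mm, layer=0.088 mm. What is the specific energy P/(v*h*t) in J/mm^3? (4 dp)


Build rate = 888 * 0.092 * 0.088 = 7.189248 mm^3/s
SE = 57 / 7.189248 = 7.9285 J/mm^3


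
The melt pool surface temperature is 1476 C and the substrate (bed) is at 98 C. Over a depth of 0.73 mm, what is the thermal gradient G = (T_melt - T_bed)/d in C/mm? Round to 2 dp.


G = (1476-98)/0.73 = 1887.67 C/mm


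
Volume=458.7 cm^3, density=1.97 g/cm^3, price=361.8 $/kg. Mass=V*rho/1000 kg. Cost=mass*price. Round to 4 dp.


Mass = 458.7*1.97/1000 = 0.903639 kg
Cost = 0.903639 * 361.8 = 326.9366 $


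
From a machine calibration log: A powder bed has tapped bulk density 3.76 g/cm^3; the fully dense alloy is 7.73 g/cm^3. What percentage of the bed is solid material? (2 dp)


Packing = (3.76/7.73)*100 = 48.64 %


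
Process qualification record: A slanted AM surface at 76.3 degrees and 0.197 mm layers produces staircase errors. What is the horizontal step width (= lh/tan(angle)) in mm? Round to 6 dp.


step = 0.197 / tan(76.3) = 0.048023 mm


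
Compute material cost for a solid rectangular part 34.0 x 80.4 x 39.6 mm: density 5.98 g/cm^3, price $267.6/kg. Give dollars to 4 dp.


V = 34.0 * 80.4 * 39.6 = 108250.56 mm^3 = 108.25056 cm^3
Mass = 108.25056 * 5.98 / 1000 = 0.64733835 kg
Cost = 0.64733835 * 267.6 = 173.2277 $


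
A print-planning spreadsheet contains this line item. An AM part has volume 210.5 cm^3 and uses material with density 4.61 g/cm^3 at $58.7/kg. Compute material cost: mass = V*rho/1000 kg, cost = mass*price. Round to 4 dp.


Mass = 210.5*4.61/1000 = 0.970405 kg
Cost = 0.970405 * 58.7 = 56.9628 $


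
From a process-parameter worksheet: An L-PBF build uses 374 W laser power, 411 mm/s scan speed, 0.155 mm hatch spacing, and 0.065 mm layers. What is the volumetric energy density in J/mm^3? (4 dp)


E = 374 / (411*0.155*0.065) = 90.3202 J/mm^3


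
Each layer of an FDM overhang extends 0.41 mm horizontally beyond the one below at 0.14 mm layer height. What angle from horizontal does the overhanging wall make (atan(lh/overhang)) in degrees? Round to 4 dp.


angle = atan(0.14/0.41) = 18.8532 degrees


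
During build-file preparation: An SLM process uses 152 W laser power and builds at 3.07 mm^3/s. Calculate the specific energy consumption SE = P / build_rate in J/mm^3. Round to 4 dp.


SE = 152 / 3.07 = 49.5114 J/mm^3


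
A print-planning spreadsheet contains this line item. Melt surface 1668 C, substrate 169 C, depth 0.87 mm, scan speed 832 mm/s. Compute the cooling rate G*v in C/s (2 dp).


G = (1668-169)/0.87 = 1722.98850575 C/mm
CR = 1722.98850575 * 832 = 1433526.44 C/s


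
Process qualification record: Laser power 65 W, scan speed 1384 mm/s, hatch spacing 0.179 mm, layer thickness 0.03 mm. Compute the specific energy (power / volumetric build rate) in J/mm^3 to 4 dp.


Build rate = 1384 * 0.179 * 0.03 = 7.43208 mm^3/s
SE = 65 / 7.43208 = 8.7459 J/mm^3


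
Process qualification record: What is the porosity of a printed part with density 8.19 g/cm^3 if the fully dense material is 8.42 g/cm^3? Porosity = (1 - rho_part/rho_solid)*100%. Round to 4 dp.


Porosity = (1-8.19/8.42)*100 = 2.7316 %


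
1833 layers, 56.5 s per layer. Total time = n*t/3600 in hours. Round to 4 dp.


t = 1833 * 56.5 / 3600 = 28.7679 hrs


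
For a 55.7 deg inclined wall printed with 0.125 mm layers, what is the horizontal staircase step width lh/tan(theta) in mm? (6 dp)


step = 0.125 / tan(55.7) = 0.085269 mm


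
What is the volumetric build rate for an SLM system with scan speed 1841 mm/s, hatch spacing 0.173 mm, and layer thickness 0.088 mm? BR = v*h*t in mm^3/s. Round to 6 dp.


Rate = 1841 * 0.173 * 0.088 = 28.027384 mm^3/s


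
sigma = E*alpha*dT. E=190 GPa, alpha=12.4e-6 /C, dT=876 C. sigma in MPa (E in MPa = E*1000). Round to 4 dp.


sigma = 190*1000 * 12.4e-6 * 876 = 2063.856 MPa


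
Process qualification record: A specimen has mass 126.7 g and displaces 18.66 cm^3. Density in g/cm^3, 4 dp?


rho = 126.7 / 18.66 = 6.7899 g/cm^3


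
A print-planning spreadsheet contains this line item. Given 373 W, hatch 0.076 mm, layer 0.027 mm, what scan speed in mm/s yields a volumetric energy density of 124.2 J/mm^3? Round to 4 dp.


v = 373 / (124.2*0.076*0.027) = 1463.5578 mm/s


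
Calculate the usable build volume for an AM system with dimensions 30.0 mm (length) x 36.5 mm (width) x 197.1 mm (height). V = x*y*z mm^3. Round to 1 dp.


V = 30.0 * 36.5 * 197.1 = 215824.5 mm^3


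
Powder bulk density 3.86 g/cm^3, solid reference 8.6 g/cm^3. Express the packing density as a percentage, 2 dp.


Packing = (3.86/8.6)*100 = 44.88 %


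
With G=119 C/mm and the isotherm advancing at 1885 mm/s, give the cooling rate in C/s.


CR = 119 * 1885 = 224315 C/s


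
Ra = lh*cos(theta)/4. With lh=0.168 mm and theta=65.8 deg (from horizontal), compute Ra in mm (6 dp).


Ra = 0.168 * cos(65.8) / 4 = 0.017217 mm


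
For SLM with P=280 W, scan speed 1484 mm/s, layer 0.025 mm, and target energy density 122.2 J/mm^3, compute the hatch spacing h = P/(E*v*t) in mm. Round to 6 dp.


h = 280 / (122.2*1484*0.025) = 0.061761 mm


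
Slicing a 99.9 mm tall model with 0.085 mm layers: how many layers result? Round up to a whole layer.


Layers = ceil(99.9/0.085) = 1176


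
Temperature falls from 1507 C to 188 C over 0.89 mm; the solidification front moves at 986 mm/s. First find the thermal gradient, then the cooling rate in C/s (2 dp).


G = (1507-188)/0.89 = 1482.02247191 C/mm
CR = 1482.02247191 * 986 = 1461274.16 C/s


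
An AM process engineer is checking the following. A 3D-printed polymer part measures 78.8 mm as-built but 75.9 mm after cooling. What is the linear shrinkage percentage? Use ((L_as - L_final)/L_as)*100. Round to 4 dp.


Shrinkage = ((78.8-75.9)/78.8)*100 = 3.6802 %


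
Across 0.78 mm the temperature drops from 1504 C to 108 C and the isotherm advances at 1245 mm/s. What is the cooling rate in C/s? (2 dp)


G = (1504-108)/0.78 = 1789.74358974 C/mm
CR = 1789.74358974 * 1245 = 2228230.77 C/s


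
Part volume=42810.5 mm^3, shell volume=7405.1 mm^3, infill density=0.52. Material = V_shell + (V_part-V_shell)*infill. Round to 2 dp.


V_infill = (42810.5 - 7405.1) * 0.52 = 18410.81
V_total = 7405.1 + 18410.81 = 25815.91 mm^3


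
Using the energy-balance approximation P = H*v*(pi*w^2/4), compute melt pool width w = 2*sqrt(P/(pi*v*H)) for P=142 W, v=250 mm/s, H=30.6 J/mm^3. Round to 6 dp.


w = 2*sqrt(142/(pi*250*30.6)) = 0.153733 mm


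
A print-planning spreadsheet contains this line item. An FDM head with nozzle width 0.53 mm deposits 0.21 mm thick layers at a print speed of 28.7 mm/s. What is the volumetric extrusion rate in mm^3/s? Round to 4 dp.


Rate = 0.53 * 0.21 * 28.7 = 3.1943 mm^3/s


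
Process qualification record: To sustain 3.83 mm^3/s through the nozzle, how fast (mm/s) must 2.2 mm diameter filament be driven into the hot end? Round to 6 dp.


A = pi*(2.2/2)^2 = 3.801327
v = 3.83 / 3.801327 = 1.007543 mm/s


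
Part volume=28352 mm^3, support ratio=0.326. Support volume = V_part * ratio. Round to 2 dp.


V_support = 28352 * 0.326 = 9242.75 mm^3


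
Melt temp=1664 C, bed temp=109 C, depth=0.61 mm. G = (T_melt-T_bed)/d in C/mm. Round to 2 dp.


G = (1664-109)/0.61 = 2549.18 C/mm


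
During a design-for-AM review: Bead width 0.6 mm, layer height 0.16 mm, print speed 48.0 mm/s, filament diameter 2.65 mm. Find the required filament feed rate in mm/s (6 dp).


Q = 0.6 * 0.16 * 48.0 = 4.608 mm^3/s
A_fil = pi*(2.65/2)^2 = 5.5154586 mm^2
v_feed = 4.608 / 5.5154586 = 0.83547 mm/s


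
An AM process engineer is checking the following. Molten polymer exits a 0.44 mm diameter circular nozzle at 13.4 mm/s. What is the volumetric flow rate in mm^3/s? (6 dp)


A = pi*(0.44/2)^2 = 0.15205308 mm^2
Q = 0.15205308 * 13.4 = 2.037511 mm^3/s


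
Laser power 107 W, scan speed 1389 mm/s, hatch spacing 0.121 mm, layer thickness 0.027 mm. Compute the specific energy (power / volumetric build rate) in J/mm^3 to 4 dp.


Build rate = 1389 * 0.121 * 0.027 = 4.537863 mm^3/s
SE = 107 / 4.537863 = 23.5794 J/mm^3


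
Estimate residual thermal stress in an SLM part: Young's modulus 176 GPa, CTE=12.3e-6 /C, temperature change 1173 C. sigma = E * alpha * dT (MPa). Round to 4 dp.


sigma = 176*1000 * 12.3e-6 * 1173 = 2539.3104 MPa


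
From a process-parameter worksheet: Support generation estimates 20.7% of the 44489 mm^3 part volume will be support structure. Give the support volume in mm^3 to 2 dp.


V_support = 44489 * 0.207 = 9209.22 mm^3


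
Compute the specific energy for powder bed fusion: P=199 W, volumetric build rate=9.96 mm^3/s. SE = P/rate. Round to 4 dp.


SE = 199 / 9.96 = 19.9799 J/mm^3


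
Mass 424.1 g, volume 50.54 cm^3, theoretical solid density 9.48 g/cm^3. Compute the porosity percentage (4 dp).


rho_part = 424.1 / 50.54 = 8.39137317 g/cm^3
Porosity = (1 - 8.39137317/9.48)*100 = 11.4834 %


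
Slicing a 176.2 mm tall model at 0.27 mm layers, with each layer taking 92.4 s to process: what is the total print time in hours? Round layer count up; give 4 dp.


Layers = ceil(176.2/0.27) = 653
t = 653 * 92.4 / 3600 = 16.7603 hrs


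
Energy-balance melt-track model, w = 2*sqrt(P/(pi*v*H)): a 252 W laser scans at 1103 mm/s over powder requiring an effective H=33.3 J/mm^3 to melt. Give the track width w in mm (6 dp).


w = 2*sqrt(252/(pi*1103*33.3)) = 0.093464 mm


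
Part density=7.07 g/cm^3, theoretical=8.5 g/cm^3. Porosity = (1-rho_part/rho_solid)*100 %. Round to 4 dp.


Porosity = (1-7.07/8.5)*100 = 16.8235 %


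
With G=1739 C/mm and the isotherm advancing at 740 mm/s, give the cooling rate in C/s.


CR = 1739 * 740 = 1286860 C/s


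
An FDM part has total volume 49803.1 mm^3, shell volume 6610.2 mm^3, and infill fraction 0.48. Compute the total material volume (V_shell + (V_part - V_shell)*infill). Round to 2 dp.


V_infill = (49803.1 - 6610.2) * 0.48 = 20732.59
V_total = 6610.2 + 20732.59 = 27342.79 mm^3


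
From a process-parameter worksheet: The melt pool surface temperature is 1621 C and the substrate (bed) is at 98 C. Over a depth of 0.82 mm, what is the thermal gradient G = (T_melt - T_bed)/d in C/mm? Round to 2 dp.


G = (1621-98)/0.82 = 1857.32 C/mm


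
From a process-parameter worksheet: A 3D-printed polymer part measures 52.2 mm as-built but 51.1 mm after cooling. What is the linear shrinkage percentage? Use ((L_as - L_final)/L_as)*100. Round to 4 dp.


Shrinkage = ((52.2-51.1)/52.2)*100 = 2.1073 %


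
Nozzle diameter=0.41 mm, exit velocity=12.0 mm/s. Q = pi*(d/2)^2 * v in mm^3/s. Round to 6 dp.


A = pi*(0.41/2)^2 = 0.13202543 mm^2
Q = 0.13202543 * 12.0 = 1.584305 mm^3/s


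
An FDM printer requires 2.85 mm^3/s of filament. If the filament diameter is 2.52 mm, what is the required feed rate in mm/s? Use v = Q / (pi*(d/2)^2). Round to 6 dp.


A = pi*(2.52/2)^2 = 4.987592
v = 2.85 / 4.987592 = 0.571418 mm/s


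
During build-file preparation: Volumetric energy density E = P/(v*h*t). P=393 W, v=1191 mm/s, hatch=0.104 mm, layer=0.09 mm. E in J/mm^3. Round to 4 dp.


E = 393 / (1191*0.104*0.09) = 35.2537 J/mm^3


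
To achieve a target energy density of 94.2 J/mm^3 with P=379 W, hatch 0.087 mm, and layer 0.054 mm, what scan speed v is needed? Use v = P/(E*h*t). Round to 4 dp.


v = 379 / (94.2*0.087*0.054) = 856.3973 mm/s


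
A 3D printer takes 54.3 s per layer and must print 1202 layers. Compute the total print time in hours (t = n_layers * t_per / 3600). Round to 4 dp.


t = 1202 * 54.3 / 3600 = 18.1302 hrs


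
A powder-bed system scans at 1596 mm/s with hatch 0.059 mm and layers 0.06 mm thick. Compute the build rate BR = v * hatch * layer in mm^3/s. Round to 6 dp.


Rate = 1596 * 0.059 * 0.06 = 5.64984 mm^3/s


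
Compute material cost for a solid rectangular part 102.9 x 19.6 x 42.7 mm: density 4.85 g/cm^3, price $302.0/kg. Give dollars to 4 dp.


V = 102.9 * 19.6 * 42.7 = 86119.068 mm^3 = 86.119068 cm^3
Mass = 86.119068 * 4.85 / 1000 = 0.41767748 kg
Cost = 0.41767748 * 302.0 = 126.1386 $


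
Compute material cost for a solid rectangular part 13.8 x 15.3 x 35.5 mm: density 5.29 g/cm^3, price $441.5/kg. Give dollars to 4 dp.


V = 13.8 * 15.3 * 35.5 = 7495.47 mm^3 = 7.49547 cm^3
Mass = 7.49547 * 5.29 / 1000 = 0.03965104 kg
Cost = 0.03965104 * 441.5 = 17.5059 $


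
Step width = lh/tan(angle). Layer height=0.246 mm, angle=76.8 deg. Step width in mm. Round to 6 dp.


step = 0.246 / tan(76.8) = 0.057699 mm


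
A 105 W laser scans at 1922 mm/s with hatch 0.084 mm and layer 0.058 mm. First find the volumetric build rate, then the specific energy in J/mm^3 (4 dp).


Build rate = 1922 * 0.084 * 0.058 = 9.363984 mm^3/s
SE = 105 / 9.363984 = 11.2132 J/mm^3


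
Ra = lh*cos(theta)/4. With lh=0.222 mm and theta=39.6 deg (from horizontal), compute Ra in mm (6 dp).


Ra = 0.222 * cos(39.6) / 4 = 0.042763 mm


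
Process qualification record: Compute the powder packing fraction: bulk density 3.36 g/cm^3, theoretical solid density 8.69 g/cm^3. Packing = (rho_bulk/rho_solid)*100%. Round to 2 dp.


Packing = (3.36/8.69)*100 = 38.67 %


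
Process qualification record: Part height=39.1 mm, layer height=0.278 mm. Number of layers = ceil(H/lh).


Layers = ceil(39.1/0.278) = 141


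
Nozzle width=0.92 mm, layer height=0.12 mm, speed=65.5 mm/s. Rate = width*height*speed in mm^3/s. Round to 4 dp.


Rate = 0.92 * 0.12 * 65.5 = 7.2312 mm^3/s


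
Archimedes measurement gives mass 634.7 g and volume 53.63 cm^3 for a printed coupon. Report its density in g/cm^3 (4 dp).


rho = 634.7 / 53.63 = 11.8348 g/cm^3


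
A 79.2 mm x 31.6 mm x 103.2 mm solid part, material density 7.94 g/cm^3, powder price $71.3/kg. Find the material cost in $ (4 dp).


V = 79.2 * 31.6 * 103.2 = 258280.704 mm^3 = 258.280704 cm^3
Mass = 258.280704 * 7.94 / 1000 = 2.05074879 kg
Cost = 2.05074879 * 71.3 = 146.2184 $


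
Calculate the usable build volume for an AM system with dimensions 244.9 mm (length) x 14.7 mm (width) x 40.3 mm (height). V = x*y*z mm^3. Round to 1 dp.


V = 244.9 * 14.7 * 40.3 = 145081.2 mm^3


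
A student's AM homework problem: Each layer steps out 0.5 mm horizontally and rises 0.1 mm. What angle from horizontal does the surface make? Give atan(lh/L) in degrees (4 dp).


angle = atan(0.1/0.5) = 11.3099 degrees


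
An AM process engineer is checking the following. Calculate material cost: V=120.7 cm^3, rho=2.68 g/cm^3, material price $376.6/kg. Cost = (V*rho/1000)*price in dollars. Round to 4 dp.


Mass = 120.7*2.68/1000 = 0.323476 kg
Cost = 0.323476 * 376.6 = 121.8211 $


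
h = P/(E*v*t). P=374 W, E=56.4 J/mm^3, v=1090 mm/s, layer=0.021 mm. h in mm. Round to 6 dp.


h = 374 / (56.4*1090*0.021) = 0.289699 mm


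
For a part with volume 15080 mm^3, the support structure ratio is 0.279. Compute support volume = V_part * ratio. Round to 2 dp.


V_support = 15080 * 0.279 = 4207.32 mm^3


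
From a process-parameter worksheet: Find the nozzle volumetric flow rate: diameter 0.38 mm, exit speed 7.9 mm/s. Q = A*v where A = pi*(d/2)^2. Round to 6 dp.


A = pi*(0.38/2)^2 = 0.11341149 mm^2
Q = 0.11341149 * 7.9 = 0.895951 mm^3/s


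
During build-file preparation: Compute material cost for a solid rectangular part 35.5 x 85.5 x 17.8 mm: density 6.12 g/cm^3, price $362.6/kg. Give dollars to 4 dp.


V = 35.5 * 85.5 * 17.8 = 54027.45 mm^3 = 54.02745 cm^3
Mass = 54.02745 * 6.12 / 1000 = 0.33064799 kg
Cost = 0.33064799 * 362.6 = 119.893 $


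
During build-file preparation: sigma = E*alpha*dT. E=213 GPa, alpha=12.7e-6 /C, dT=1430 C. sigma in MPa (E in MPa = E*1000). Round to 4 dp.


sigma = 213*1000 * 12.7e-6 * 1430 = 3868.293 MPa


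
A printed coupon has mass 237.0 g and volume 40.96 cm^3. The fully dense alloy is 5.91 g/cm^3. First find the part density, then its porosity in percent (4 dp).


rho_part = 237.0 / 40.96 = 5.78613281 g/cm^3
Porosity = (1 - 5.78613281/5.91)*100 = 2.0959 %


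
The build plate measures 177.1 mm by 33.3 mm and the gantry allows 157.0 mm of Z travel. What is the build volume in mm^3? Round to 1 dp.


V = 177.1 * 33.3 * 157.0 = 925896.5 mm^3


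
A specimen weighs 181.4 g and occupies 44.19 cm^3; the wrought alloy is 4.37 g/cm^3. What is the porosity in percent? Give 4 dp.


rho_part = 181.4 / 44.19 = 4.10500113 g/cm^3
Porosity = (1 - 4.10500113/4.37)*100 = 6.064 %


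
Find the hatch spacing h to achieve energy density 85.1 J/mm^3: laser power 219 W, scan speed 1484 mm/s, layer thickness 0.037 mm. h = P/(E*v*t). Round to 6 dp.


h = 219 / (85.1*1484*0.037) = 0.046868 mm


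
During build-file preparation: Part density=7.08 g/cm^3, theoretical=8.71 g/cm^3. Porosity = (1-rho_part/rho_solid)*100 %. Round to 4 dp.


Porosity = (1-7.08/8.71)*100 = 18.7141 %


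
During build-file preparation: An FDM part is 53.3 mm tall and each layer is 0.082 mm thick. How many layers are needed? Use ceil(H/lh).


Layers = ceil(53.3/0.082) = 650


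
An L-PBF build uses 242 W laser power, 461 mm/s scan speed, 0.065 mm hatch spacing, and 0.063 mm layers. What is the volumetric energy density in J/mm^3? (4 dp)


E = 242 / (461*0.065*0.063) = 128.1919 J/mm^3


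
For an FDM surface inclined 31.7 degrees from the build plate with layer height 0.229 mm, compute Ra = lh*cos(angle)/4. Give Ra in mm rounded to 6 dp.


Ra = 0.229 * cos(31.7) / 4 = 0.048709 mm


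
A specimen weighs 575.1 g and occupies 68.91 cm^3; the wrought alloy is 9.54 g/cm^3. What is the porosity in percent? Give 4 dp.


rho_part = 575.1 / 68.91 = 8.34566826 g/cm^3
Porosity = (1 - 8.34566826/9.54)*100 = 12.5192 %


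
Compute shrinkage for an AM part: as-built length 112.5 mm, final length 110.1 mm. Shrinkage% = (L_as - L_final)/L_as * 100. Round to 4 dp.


Shrinkage = ((112.5-110.1)/112.5)*100 = 2.1333 %


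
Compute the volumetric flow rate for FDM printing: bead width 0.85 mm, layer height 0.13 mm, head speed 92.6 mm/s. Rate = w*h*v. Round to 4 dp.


Rate = 0.85 * 0.13 * 92.6 = 10.2323 mm^3/s


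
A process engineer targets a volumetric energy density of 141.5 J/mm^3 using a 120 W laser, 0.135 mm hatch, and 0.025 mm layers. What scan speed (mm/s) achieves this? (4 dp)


v = 120 / (141.5*0.135*0.025) = 251.276 mm/s


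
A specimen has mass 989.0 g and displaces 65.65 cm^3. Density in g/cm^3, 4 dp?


rho = 989.0 / 65.65 = 15.0647 g/cm^3


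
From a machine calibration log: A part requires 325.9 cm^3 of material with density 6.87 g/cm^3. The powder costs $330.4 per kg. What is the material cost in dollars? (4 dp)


Mass = 325.9*6.87/1000 = 2.238933 kg
Cost = 2.238933 * 330.4 = 739.7435 $


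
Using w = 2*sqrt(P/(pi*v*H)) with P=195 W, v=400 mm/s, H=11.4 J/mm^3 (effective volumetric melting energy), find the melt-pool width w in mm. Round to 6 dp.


w = 2*sqrt(195/(pi*400*11.4)) = 0.23334 mm


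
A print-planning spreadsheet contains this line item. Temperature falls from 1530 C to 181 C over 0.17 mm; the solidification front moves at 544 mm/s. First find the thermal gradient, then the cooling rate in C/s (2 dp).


G = (1530-181)/0.17 = 7935.29411765 C/mm
CR = 7935.29411765 * 544 = 4316800.0 C/s


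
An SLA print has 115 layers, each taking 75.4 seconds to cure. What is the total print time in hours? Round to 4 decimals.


t = 115 * 75.4 / 3600 = 2.4086 hrs


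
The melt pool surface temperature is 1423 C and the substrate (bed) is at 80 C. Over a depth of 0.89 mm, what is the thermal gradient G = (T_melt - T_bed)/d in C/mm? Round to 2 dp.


G = (1423-80)/0.89 = 1508.99 C/mm


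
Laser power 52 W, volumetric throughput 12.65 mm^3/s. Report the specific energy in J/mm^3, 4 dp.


SE = 52 / 12.65 = 4.1107 J/mm^3


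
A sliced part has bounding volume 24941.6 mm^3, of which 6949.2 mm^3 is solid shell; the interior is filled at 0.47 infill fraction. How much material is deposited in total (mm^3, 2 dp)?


V_infill = (24941.6 - 6949.2) * 0.47 = 8456.43
V_total = 6949.2 + 8456.43 = 15405.63 mm^3


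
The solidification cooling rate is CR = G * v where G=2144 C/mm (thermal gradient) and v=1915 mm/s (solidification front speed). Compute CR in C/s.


CR = 2144 * 1915 = 4105760 C/s


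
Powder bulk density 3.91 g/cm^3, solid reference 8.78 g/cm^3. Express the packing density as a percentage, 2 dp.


Packing = (3.91/8.78)*100 = 44.53 %


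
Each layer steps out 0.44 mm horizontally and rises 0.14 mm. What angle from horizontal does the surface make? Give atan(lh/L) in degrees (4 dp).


angle = atan(0.14/0.44) = 17.6501 degrees


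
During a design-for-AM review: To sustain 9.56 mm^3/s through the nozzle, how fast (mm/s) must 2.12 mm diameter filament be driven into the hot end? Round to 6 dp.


A = pi*(2.12/2)^2 = 3.529894
v = 9.56 / 3.529894 = 2.708297 mm/s


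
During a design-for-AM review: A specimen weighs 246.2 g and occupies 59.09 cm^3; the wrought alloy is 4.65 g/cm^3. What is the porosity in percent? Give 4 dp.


rho_part = 246.2 / 59.09 = 4.16652564 g/cm^3
Porosity = (1 - 4.16652564/4.65)*100 = 10.3973 %


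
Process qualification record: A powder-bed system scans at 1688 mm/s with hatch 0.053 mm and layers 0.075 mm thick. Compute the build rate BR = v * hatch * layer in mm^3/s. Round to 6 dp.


Rate = 1688 * 0.053 * 0.075 = 6.7098 mm^3/s


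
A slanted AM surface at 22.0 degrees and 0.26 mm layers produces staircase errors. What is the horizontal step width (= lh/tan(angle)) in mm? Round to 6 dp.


step = 0.26 / tan(22.0) = 0.643523 mm


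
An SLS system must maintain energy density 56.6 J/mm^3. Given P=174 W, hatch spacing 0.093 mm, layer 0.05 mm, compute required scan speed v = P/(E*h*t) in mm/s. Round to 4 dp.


v = 174 / (56.6*0.093*0.05) = 661.1193 mm/s


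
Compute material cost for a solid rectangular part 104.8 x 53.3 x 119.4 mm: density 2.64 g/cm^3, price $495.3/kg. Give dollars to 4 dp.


V = 104.8 * 53.3 * 119.4 = 666949.296 mm^3 = 666.949296 cm^3
Mass = 666.949296 * 2.64 / 1000 = 1.76074614 kg
Cost = 1.76074614 * 495.3 = 872.0976 $


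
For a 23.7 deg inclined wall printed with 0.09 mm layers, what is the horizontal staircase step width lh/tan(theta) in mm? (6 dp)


step = 0.09 / tan(23.7) = 0.205026 mm


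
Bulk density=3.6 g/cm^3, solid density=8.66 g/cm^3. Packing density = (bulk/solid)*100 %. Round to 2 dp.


Packing = (3.6/8.66)*100 = 41.57 %


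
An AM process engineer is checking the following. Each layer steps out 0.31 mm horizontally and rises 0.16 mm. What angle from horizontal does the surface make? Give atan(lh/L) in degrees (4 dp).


angle = atan(0.16/0.31) = 27.2996 degrees


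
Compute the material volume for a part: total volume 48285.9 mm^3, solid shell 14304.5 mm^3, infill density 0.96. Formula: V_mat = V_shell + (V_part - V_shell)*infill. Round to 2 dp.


V_infill = (48285.9 - 14304.5) * 0.96 = 32622.14
V_total = 14304.5 + 32622.14 = 46926.64 mm^3


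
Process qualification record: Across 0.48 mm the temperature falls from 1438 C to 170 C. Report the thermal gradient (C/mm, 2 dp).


G = (1438-170)/0.48 = 2641.67 C/mm


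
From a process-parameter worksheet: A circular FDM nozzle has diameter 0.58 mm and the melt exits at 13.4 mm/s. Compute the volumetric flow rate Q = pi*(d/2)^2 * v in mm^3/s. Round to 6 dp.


A = pi*(0.58/2)^2 = 0.26420794 mm^2
Q = 0.26420794 * 13.4 = 3.540386 mm^3/s


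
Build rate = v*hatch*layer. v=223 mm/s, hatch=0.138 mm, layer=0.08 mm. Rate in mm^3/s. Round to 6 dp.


Rate = 223 * 0.138 * 0.08 = 2.46192 mm^3/s


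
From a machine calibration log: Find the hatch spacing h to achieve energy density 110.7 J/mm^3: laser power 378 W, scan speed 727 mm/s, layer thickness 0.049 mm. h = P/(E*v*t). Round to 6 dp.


h = 378 / (110.7*727*0.049) = 0.095855 mm


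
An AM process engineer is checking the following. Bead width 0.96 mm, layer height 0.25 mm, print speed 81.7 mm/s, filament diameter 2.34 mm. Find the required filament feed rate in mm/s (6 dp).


Q = 0.96 * 0.25 * 81.7 = 19.608 mm^3/s
A_fil = pi*(2.34/2)^2 = 4.30052618 mm^2
v_feed = 19.608 / 4.30052618 = 4.559442 mm/s


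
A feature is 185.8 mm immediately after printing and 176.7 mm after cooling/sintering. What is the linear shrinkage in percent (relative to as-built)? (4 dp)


Shrinkage = ((185.8-176.7)/185.8)*100 = 4.8977 %


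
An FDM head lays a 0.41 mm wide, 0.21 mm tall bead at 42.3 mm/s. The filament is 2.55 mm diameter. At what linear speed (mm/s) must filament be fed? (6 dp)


Q = 0.41 * 0.21 * 42.3 = 3.64203 mm^3/s
A_fil = pi*(2.55/2)^2 = 5.10705156 mm^2
v_feed = 3.64203 / 5.10705156 = 0.713138 mm/s


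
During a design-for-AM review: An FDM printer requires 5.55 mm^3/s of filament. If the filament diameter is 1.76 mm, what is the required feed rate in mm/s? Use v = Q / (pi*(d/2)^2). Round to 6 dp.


A = pi*(1.76/2)^2 = 2.432849
v = 5.55 / 2.432849 = 2.281276 mm/s


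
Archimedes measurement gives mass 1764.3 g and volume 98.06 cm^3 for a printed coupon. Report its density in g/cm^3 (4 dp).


rho = 1764.3 / 98.06 = 17.992 g/cm^3


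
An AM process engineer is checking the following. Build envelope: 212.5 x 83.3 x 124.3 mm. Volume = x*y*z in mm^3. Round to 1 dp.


V = 212.5 * 83.3 * 124.3 = 2200265.4 mm^3


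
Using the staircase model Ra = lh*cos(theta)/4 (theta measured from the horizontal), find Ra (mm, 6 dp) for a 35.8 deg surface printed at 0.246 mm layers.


Ra = 0.246 * cos(35.8) / 4 = 0.04988 mm


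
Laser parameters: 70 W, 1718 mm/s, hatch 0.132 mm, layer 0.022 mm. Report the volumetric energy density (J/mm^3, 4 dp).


E = 70 / (1718*0.132*0.022) = 14.0307 J/mm^3


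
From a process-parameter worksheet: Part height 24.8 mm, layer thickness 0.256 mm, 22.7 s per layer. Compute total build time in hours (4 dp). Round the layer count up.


Layers = ceil(24.8/0.256) = 97
t = 97 * 22.7 / 3600 = 0.6116 hrs


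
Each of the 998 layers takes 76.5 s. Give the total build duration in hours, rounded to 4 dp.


t = 998 * 76.5 / 3600 = 21.2075 hrs


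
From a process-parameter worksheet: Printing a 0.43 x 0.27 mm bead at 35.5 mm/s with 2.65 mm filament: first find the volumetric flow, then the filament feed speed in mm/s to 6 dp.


Q = 0.43 * 0.27 * 35.5 = 4.12155 mm^3/s
A_fil = pi*(2.65/2)^2 = 5.5154586 mm^2
v_feed = 4.12155 / 5.5154586 = 0.747272 mm/s


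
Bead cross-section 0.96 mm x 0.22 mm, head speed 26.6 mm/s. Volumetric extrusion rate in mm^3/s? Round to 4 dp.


Rate = 0.96 * 0.22 * 26.6 = 5.6179 mm^3/s


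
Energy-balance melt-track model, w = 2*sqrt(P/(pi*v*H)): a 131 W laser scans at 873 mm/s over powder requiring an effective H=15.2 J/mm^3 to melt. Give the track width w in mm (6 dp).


w = 2*sqrt(131/(pi*873*15.2)) = 0.112115 mm


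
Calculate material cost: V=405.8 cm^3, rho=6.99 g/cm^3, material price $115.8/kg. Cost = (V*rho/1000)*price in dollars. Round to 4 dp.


Mass = 405.8*6.99/1000 = 2.836542 kg
Cost = 2.836542 * 115.8 = 328.4716 $


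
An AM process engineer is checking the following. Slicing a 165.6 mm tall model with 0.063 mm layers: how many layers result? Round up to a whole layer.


Layers = ceil(165.6/0.063) = 2629


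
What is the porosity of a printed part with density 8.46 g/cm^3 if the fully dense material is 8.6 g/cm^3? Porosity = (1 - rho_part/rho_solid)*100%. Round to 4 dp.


Porosity = (1-8.46/8.6)*100 = 1.6279 %
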